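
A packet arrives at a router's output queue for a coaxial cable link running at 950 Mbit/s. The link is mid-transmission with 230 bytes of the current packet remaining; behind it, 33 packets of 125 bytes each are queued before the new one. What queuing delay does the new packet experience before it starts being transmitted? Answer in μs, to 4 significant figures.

36.67 μs

Each queued packet: L/R = 1000/950000000 = 1.05263 μs.
33 queued → 34.7368 μs.
Plus remaining 1840 bits of current packet: 1.93684 μs.
Queuing delay = 36.67 μs.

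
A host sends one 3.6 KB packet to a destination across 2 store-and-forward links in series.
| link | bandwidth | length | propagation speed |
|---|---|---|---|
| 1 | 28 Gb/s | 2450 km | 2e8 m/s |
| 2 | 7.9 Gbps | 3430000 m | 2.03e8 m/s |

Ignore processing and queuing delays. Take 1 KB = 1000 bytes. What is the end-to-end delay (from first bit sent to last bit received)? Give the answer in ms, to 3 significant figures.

29.2 ms

L = 28800 bits.
Transmission delays (L/R per hop): 0.00102857, 0.00364557 ms; sum = 0.00467414 ms.
Propagation delays (d/s per hop): 12.25, 16.8966 ms; sum = 29.1466 ms.
End-to-end = 29.2 ms.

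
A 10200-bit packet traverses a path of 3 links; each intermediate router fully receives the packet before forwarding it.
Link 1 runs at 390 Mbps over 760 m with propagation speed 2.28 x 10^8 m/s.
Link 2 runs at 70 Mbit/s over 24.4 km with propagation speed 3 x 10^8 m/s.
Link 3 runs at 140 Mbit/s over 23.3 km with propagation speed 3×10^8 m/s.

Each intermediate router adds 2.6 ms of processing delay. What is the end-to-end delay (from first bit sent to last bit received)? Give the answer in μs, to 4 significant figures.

5607 μs

Transmission delays (L/R per hop): 26.1538, 145.714, 72.8571 μs; sum = 244.725 μs.
Propagation delays (d/s per hop): 3.33333, 81.3333, 77.6667 μs; sum = 162.333 μs.
Processing at 2 router(s): 2 × 2.6 ms = 5200 μs.
End-to-end = 5607 μs.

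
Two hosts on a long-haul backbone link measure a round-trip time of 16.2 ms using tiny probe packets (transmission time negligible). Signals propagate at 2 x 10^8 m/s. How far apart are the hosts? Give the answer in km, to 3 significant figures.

1620 km

One-way propagation = RTT/2 = 8.1 ms.
d = s × t = 200000000 × 0.0081 = 1620 km.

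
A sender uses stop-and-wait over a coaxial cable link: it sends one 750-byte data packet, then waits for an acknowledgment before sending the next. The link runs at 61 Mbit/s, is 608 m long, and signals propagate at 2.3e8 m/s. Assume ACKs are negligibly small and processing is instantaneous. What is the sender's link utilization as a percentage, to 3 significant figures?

t_tx = L/R = 6000/61000000 = 9.83607e-05 s.
t_prop = 608/2.3e+08 = 2.64348e-06 s; RTT = 5.28696e-06 s.
Cycle = t_tx + RTT = 0.000103648 s.
Utilization = t_tx / cycle = 9.83607e-05/0.000103648 = 94.9 %.

94.9 %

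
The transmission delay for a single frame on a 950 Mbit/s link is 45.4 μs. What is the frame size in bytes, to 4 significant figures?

5391 bytes

L = R × t_tx = 950000000 b/s × 4.54e-05 s = 43130 bits.
In bytes: 43130 / 8 = 5391 bytes.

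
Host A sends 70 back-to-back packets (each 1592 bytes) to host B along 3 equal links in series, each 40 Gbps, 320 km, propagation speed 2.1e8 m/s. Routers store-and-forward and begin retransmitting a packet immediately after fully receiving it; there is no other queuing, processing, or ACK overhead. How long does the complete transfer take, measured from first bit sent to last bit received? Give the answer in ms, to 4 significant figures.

Per-hop transmission t_tx = L/R = 12736/40000000000 = 0.0003184 ms.
Per-hop propagation t_prop = 320000/210000000 = 1.52381 ms.
Pipeline fill: first packet needs 3·t_tx to clear all hops; remaining 69 packets each add one t_tx.
Total = (3+70-1)·t_tx + 3·t_prop = 72·0.0003184 + 3·1.52381 = 4.594 ms.

4.594 ms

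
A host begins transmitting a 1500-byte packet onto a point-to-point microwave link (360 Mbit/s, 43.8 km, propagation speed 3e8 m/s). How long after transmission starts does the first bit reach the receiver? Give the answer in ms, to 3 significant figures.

0.146 ms

First bit experiences only propagation delay: d/s = 43800/300000000 = 0.146 ms.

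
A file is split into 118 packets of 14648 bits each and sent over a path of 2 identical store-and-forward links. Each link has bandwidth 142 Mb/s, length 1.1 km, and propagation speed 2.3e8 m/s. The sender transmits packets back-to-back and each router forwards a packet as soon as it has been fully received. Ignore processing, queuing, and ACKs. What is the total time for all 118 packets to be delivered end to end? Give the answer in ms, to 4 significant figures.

Per-hop transmission t_tx = L/R = 14648/142000000 = 0.103155 ms.
Per-hop propagation t_prop = 1100/2.3e+08 = 0.00478261 ms.
Pipeline fill: first packet needs 2·t_tx to clear all hops; remaining 117 packets each add one t_tx.
Total = (2+118-1)·t_tx + 2·t_prop = 119·0.103155 + 2·0.00478261 = 12.29 ms.

12.29 ms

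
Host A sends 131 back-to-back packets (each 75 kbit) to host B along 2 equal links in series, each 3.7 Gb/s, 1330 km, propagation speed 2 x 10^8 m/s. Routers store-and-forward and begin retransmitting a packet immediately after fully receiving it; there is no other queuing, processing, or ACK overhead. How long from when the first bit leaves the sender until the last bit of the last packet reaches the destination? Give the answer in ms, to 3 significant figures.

Per-hop transmission t_tx = L/R = 75000/3700000000 = 0.0202703 ms.
Per-hop propagation t_prop = 1330000/200000000 = 6.65 ms.
Pipeline fill: first packet needs 2·t_tx to clear all hops; remaining 130 packets each add one t_tx.
Total = (2+131-1)·t_tx + 2·t_prop = 132·0.0202703 + 2·6.65 = 16.0 ms.

16.0 ms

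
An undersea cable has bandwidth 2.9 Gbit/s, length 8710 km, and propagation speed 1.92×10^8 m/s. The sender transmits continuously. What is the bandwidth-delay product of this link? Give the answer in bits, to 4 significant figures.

131600000 bits

Propagation delay = 8710000 / 192000000 = 0.0453646 s.
BDP = R × t_prop = 2900000000 × 0.0453646 = 131557000 bits.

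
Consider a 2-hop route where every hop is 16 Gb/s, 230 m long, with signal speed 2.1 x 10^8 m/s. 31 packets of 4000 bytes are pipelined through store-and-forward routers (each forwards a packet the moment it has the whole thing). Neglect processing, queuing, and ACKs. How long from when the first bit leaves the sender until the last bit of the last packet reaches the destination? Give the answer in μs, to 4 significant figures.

Per-hop transmission t_tx = L/R = 32000/16000000000 = 2 μs.
Per-hop propagation t_prop = 230/210000000 = 1.09524 μs.
Pipeline fill: first packet needs 2·t_tx to clear all hops; remaining 30 packets each add one t_tx.
Total = (2+31-1)·t_tx + 2·t_prop = 32·2 + 2·1.09524 = 66.19 μs.

66.19 μs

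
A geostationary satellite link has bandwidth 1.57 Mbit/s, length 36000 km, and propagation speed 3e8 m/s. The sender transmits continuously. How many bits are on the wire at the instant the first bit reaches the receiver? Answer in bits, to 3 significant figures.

188000 bits

Propagation delay = 36000000 / 300000000 = 0.12 s.
BDP = R × t_prop = 1570000 × 0.12 = 188400 bits.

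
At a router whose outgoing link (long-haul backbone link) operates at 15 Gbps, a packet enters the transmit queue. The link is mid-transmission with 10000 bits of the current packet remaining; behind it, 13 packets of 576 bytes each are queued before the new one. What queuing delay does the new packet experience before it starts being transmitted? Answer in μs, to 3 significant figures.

Each queued packet: L/R = 4608/15000000000 = 0.3072 μs.
13 queued → 3.9936 μs.
Plus remaining 10000 bits of current packet: 0.666667 μs.
Queuing delay = 4.66 μs.

4.66 μs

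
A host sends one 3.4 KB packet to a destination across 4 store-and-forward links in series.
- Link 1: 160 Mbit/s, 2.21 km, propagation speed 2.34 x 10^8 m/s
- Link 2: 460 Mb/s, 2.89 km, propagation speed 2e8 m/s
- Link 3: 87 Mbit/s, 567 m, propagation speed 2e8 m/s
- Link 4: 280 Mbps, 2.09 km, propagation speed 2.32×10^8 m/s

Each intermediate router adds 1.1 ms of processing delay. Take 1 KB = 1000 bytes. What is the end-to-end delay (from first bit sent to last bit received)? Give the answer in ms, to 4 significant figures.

3.975 ms

L = 27200 bits.
Transmission delays (L/R per hop): 0.17, 0.0591304, 0.312644, 0.0971429 ms; sum = 0.638917 ms.
Propagation delays (d/s per hop): 0.00944444, 0.01445, 0.002835, 0.00900862 ms; sum = 0.0357381 ms.
Processing at 3 router(s): 3 × 1.1 ms = 3.3 ms.
End-to-end = 3.975 ms.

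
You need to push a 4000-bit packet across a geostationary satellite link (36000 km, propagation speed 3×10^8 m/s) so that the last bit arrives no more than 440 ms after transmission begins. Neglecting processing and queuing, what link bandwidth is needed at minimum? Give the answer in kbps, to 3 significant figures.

12.5 kbps

Propagation delay = 36000000 / 300000000 = 120 ms.
Transmission budget = 440 − 120 = 320 ms.
R ≥ L / t_tx = 4000 bits / 0.32 s = 12.5 kbps.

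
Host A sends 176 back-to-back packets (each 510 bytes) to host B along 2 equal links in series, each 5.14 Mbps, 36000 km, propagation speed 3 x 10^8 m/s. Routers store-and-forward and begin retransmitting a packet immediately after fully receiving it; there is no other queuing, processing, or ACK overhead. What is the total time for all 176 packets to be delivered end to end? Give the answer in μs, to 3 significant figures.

Per-hop transmission t_tx = L/R = 4080/5140000 = 793.774 μs.
Per-hop propagation t_prop = 36000000/300000000 = 120000 μs.
Pipeline fill: first packet needs 2·t_tx to clear all hops; remaining 175 packets each add one t_tx.
Total = (2+176-1)·t_tx + 2·t_prop = 177·793.774 + 2·120000 = 380000 μs.

380000 μs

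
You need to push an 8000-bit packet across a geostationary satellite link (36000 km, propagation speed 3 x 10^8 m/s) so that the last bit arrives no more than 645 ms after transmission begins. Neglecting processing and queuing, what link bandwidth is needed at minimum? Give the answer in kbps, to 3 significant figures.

Propagation delay = 36000000 / 300000000 = 120 ms.
Transmission budget = 645 − 120 = 525 ms.
R ≥ L / t_tx = 8000 bits / 0.525 s = 15.2 kbps.

15.2 kbps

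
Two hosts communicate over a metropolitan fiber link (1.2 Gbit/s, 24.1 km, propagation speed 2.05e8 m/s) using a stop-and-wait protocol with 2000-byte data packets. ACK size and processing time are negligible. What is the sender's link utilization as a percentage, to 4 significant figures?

t_tx = L/R = 16000/1200000000 = 1.33333e-05 s.
t_prop = 24100/2.05e+08 = 0.000117561 s; RTT = 0.000235122 s.
Cycle = t_tx + RTT = 0.000248455 s.
Utilization = t_tx / cycle = 1.33333e-05/0.000248455 = 5.366 %.

5.366 %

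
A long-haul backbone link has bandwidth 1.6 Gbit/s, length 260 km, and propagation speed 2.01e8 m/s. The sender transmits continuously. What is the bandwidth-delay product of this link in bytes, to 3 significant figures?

Propagation delay = 260000 / 2.01e+08 = 0.00129353 s.
BDP = R × t_prop = 1600000000 × 0.00129353 = 2069650 bits.
In bytes: 2069650/8 = 259000 bytes.

259000 bytes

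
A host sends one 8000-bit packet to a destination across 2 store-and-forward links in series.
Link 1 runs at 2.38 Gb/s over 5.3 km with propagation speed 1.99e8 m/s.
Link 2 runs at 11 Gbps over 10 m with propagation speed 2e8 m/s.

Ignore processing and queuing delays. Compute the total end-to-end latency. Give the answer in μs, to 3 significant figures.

Transmission delays (L/R per hop): 3.36134, 0.727273 μs; sum = 4.08862 μs.
Propagation delays (d/s per hop): 26.6332, 0.05 μs; sum = 26.6832 μs.
End-to-end = 30.8 μs.

30.8 μs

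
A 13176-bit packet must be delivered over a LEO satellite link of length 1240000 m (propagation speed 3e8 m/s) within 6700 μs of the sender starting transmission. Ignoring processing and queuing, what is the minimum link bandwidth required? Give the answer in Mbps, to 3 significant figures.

5.13 Mbps

Propagation delay = 1240000 / 300000000 = 4133.33 μs.
Transmission budget = 6700 − 4133.33 = 2566.67 μs.
R ≥ L / t_tx = 13176 bits / 0.00256667 s = 5.13 Mbps.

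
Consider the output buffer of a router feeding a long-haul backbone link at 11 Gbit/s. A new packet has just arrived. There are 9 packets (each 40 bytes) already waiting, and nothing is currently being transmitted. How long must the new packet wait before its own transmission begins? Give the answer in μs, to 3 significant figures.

0.262 μs

Each queued packet: L/R = 320/11000000000 = 0.0290909 μs.
9 queued → 0.261818 μs.
Queuing delay = 0.262 μs.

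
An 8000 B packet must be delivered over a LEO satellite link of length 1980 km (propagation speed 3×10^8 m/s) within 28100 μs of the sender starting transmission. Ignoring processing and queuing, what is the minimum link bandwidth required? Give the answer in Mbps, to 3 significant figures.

2.98 Mbps

L = 64000 bits.
Propagation delay = 1980000 / 300000000 = 6600 μs.
Transmission budget = 28100 − 6600 = 21500 μs.
R ≥ L / t_tx = 64000 bits / 0.0215 s = 2.98 Mbps.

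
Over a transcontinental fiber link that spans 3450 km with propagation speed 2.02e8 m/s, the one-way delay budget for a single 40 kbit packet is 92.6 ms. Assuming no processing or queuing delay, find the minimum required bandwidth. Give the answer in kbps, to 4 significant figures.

529.7 kbps

Propagation delay = 3450000 / 202000000 = 17.0792 ms.
Transmission budget = 92.6 − 17.0792 = 75.5208 ms.
R ≥ L / t_tx = 40000 bits / 0.0755208 s = 529.7 kbps.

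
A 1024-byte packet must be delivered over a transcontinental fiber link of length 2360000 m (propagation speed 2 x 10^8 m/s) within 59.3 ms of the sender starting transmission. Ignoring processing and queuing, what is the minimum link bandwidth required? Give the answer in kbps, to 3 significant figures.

172 kbps

L = 8192 bits.
Propagation delay = 2360000 / 200000000 = 11.8 ms.
Transmission budget = 59.3 − 11.8 = 47.5 ms.
R ≥ L / t_tx = 8192 bits / 0.0475 s = 172 kbps.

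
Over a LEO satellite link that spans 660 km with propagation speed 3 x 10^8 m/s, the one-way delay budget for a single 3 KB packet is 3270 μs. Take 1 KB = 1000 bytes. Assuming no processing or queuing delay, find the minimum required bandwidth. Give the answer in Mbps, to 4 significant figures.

L = 24000 bits.
Propagation delay = 660000 / 300000000 = 2200 μs.
Transmission budget = 3270 − 2200 = 1070 μs.
R ≥ L / t_tx = 24000 bits / 0.00107 s = 22.43 Mbps.

22.43 Mbps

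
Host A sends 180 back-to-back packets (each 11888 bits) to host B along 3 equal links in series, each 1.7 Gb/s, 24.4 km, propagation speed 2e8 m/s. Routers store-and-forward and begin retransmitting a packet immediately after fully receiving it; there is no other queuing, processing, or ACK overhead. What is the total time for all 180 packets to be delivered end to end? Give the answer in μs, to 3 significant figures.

Per-hop transmission t_tx = L/R = 11888/1700000000 = 6.99294 μs.
Per-hop propagation t_prop = 24400/200000000 = 122 μs.
Pipeline fill: first packet needs 3·t_tx to clear all hops; remaining 179 packets each add one t_tx.
Total = (3+180-1)·t_tx + 3·t_prop = 182·6.99294 + 3·122 = 1640 μs.

1640 μs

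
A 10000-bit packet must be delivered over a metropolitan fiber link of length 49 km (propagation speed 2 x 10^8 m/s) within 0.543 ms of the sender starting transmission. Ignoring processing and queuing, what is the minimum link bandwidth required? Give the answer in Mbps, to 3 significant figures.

33.6 Mbps

Propagation delay = 49000 / 200000000 = 0.245 ms.
Transmission budget = 0.543 − 0.245 = 0.298 ms.
R ≥ L / t_tx = 10000 bits / 0.000298 s = 33.6 Mbps.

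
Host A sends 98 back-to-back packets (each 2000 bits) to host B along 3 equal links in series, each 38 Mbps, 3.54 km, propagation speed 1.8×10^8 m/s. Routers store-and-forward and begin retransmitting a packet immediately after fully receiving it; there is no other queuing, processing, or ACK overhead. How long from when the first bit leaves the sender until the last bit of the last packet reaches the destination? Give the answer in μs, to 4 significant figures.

5322 μs

Per-hop transmission t_tx = L/R = 2000/38000000 = 52.6316 μs.
Per-hop propagation t_prop = 3540/180000000 = 19.6667 μs.
Pipeline fill: first packet needs 3·t_tx to clear all hops; remaining 97 packets each add one t_tx.
Total = (3+98-1)·t_tx + 3·t_prop = 100·52.6316 + 3·19.6667 = 5322 μs.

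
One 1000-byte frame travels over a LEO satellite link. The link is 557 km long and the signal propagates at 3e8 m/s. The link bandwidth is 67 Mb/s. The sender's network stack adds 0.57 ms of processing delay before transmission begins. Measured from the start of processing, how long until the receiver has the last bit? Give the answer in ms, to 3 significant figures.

2.55 ms

L = 1000 × 8 = 8000 bits.
Transmission delay = L/R = 8000 / 67000000 = 0.119403 ms.
Propagation delay = d/s = 557000 m / 300000000 m/s = 1.85667 ms.
Plus processing delay 0.57 ms = 0.57 ms.
Total = 2.55 ms.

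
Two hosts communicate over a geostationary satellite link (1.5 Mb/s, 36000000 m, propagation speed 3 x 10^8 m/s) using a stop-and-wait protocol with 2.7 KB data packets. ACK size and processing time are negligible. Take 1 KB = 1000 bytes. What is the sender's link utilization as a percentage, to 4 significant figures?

t_tx = L/R = 21600/1500000 = 0.0144 s.
t_prop = 36000000/300000000 = 0.12 s; RTT = 0.24 s.
Cycle = t_tx + RTT = 0.2544 s.
Utilization = t_tx / cycle = 0.0144/0.2544 = 5.660 %.

5.660 %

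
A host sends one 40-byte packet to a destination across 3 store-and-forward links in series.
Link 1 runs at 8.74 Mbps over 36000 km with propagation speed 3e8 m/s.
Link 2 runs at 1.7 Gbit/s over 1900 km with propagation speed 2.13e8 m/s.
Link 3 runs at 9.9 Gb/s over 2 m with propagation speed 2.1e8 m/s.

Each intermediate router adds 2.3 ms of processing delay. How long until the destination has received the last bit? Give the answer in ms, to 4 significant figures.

L = 40 × 8 = 320 bits.
Transmission delays (L/R per hop): 0.0366133, 0.000188235, 3.23232e-05 ms; sum = 0.0368338 ms.
Propagation delays (d/s per hop): 120, 8.92019, 9.52381e-06 ms; sum = 128.92 ms.
Processing at 2 router(s): 2 × 2.3 ms = 4.6 ms.
End-to-end = 133.6 ms.

133.6 ms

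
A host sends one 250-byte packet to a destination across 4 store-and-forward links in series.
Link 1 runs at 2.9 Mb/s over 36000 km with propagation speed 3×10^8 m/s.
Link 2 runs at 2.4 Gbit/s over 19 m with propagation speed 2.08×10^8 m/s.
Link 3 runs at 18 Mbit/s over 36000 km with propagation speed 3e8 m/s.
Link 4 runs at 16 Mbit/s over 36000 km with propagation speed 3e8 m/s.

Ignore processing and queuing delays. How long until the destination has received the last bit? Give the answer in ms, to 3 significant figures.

361 ms

L = 250 × 8 = 2000 bits.
Transmission delays (L/R per hop): 0.689655, 0.000833333, 0.111111, 0.125 ms; sum = 0.9266 ms.
Propagation delays (d/s per hop): 120, 9.13462e-05, 120, 120 ms; sum = 360 ms.
End-to-end = 361 ms.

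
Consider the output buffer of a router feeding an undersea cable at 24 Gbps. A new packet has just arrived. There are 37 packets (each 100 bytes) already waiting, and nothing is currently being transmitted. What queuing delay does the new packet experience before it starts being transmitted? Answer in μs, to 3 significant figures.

Each queued packet: L/R = 800/24000000000 = 0.0333333 μs.
37 queued → 1.23333 μs.
Queuing delay = 1.23 μs.

1.23 μs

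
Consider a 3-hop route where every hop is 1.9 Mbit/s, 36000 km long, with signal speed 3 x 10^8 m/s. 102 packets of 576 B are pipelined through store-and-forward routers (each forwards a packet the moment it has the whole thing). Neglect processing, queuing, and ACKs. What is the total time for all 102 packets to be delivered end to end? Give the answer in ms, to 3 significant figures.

612 ms

Per-hop transmission t_tx = L/R = 4608/1900000 = 2.42526 ms.
Per-hop propagation t_prop = 36000000/300000000 = 120 ms.
Pipeline fill: first packet needs 3·t_tx to clear all hops; remaining 101 packets each add one t_tx.
Total = (3+102-1)·t_tx + 3·t_prop = 104·2.42526 + 3·120 = 612 ms.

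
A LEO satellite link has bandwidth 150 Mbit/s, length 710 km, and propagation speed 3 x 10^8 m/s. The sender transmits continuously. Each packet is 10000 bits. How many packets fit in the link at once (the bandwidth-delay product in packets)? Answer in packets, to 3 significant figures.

35.5 packets

Propagation delay = 710000 / 300000000 = 0.00236667 s.
BDP = R × t_prop = 150000000 × 0.00236667 = 355000 bits.
In packets of 10000 bits: 35.5 packets.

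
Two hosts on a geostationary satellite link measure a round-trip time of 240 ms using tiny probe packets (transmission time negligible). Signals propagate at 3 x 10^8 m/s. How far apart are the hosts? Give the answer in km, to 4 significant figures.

36000 km

One-way propagation = RTT/2 = 120 ms.
d = s × t = 300000000 × 0.12 = 36000 km.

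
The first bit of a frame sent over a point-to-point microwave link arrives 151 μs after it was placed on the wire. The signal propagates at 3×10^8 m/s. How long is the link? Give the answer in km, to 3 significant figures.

45.3 km

d = s × t_prop = 300000000 × 0.000151 = 45.3 km.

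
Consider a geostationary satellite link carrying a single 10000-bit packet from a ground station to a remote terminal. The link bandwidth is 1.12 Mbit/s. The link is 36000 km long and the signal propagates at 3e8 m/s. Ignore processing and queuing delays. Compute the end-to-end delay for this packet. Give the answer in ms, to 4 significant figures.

Transmission delay = L/R = 10000 / 1120000 = 8.92857 ms.
Propagation delay = d/s = 36000000 m / 300000000 m/s = 120 ms.
Total = 128.9 ms.

128.9 ms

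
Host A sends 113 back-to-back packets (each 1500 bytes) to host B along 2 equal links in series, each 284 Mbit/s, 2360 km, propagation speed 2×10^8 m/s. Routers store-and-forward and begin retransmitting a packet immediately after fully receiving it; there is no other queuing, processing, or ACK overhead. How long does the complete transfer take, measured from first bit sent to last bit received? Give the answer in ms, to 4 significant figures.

Per-hop transmission t_tx = L/R = 12000/284000000 = 0.0422535 ms.
Per-hop propagation t_prop = 2360000/200000000 = 11.8 ms.
Pipeline fill: first packet needs 2·t_tx to clear all hops; remaining 112 packets each add one t_tx.
Total = (2+113-1)·t_tx + 2·t_prop = 114·0.0422535 + 2·11.8 = 28.42 ms.

28.42 ms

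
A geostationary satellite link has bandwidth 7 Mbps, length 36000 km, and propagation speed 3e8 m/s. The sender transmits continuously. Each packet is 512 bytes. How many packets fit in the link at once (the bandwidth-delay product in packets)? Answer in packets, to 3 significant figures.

205 packets

Propagation delay = 36000000 / 300000000 = 0.12 s.
BDP = R × t_prop = 7000000 × 0.12 = 840000 bits.
In packets of 4096 bits: 205 packets.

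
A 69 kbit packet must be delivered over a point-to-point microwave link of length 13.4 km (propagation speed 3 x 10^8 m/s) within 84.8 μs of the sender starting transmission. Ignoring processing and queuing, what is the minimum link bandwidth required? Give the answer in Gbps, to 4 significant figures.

Propagation delay = 13400 / 300000000 = 44.6667 μs.
Transmission budget = 84.8 − 44.6667 = 40.1333 μs.
R ≥ L / t_tx = 69000 bits / 4.01333e-05 s = 1.719 Gbps.

1.719 Gbps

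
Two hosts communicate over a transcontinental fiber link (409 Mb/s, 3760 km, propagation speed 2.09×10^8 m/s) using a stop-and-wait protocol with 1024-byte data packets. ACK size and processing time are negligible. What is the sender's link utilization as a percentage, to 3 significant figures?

t_tx = L/R = 8192/409000000 = 2.00293e-05 s.
t_prop = 3760000/209000000 = 0.0179904 s; RTT = 0.0359809 s.
Cycle = t_tx + RTT = 0.0360009 s.
Utilization = t_tx / cycle = 2.00293e-05/0.0360009 = 0.0556 %.

0.0556 %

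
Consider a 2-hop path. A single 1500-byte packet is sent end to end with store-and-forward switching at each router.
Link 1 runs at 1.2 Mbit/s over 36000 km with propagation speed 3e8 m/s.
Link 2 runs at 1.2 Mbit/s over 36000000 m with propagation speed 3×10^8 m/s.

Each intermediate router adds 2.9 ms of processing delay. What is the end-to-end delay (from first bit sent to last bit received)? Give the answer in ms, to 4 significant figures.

L = 1500 × 8 = 12000 bits.
Transmission delay per hop = L/R = 12000/1200000 = 10 ms; 2 hops → 20 ms.
Propagation delays (d/s per hop): 120, 120 ms; sum = 240 ms.
Processing at 1 router(s): 1 × 2.9 ms = 2.9 ms.
End-to-end = 262.9 ms.

262.9 ms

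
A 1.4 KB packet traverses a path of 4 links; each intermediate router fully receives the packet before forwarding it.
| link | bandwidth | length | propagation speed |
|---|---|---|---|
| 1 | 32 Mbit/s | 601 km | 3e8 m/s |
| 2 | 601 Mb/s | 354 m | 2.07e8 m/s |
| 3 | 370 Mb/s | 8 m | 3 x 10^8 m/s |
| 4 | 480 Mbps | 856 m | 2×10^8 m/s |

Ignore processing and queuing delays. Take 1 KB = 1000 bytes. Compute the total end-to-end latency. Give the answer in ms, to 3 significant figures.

2.43 ms

L = 11200 bits.
Transmission delays (L/R per hop): 0.35, 0.0186356, 0.0302703, 0.0233333 ms; sum = 0.422239 ms.
Propagation delays (d/s per hop): 2.00333, 0.00171014, 2.66667e-05, 0.00428 ms; sum = 2.00935 ms.
End-to-end = 2.43 ms.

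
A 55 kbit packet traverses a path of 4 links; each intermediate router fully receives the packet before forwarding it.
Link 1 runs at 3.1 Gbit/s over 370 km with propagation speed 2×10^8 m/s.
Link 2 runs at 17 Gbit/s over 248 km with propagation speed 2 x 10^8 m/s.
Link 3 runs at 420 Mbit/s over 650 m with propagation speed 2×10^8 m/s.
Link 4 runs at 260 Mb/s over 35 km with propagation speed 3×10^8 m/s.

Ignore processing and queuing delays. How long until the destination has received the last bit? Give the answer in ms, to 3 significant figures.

3.57 ms

L = 55000 bits.
Transmission delays (L/R per hop): 0.0177419, 0.00323529, 0.130952, 0.211538 ms; sum = 0.363468 ms.
Propagation delays (d/s per hop): 1.85, 1.24, 0.00325, 0.116667 ms; sum = 3.20992 ms.
End-to-end = 3.57 ms.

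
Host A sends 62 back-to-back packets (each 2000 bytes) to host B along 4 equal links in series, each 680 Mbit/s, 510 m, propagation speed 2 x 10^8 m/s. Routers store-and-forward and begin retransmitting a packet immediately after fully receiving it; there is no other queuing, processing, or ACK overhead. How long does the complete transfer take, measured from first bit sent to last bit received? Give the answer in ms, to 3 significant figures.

1.54 ms

Per-hop transmission t_tx = L/R = 16000/680000000 = 0.0235294 ms.
Per-hop propagation t_prop = 510/200000000 = 0.00255 ms.
Pipeline fill: first packet needs 4·t_tx to clear all hops; remaining 61 packets each add one t_tx.
Total = (4+62-1)·t_tx + 4·t_prop = 65·0.0235294 + 4·0.00255 = 1.54 ms.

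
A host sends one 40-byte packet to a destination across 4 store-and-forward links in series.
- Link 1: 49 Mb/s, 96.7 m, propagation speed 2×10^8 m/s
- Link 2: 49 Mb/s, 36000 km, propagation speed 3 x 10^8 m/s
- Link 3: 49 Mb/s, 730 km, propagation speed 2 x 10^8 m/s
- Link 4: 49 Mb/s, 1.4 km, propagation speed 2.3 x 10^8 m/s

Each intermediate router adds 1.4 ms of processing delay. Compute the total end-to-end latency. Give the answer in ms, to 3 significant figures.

L = 40 × 8 = 320 bits.
Transmission delay per hop = L/R = 320/49000000 = 0.00653061 ms; 4 hops → 0.0261224 ms.
Propagation delays (d/s per hop): 0.0004835, 120, 3.65, 0.00608696 ms; sum = 123.657 ms.
Processing at 3 router(s): 3 × 1.4 ms = 4.2 ms.
End-to-end = 128 ms.

128 ms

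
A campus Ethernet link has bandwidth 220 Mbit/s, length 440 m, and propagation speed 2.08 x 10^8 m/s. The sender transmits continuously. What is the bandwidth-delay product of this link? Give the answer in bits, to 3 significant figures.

465 bits

Propagation delay = 440 / 208000000 = 2.11538e-06 s.
BDP = R × t_prop = 220000000 × 2.11538e-06 = 465.385 bits.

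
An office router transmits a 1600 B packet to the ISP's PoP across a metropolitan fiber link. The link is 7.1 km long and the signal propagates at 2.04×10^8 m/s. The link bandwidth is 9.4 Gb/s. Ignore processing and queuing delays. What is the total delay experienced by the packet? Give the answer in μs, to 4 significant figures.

L = 1600 × 8 = 12800 bits.
Transmission delay = L/R = 12800 / 9400000000 = 1.3617 μs.
Propagation delay = d/s = 7100 m / 204000000 m/s = 34.8039 μs.
Total = 36.17 μs.

36.17 μs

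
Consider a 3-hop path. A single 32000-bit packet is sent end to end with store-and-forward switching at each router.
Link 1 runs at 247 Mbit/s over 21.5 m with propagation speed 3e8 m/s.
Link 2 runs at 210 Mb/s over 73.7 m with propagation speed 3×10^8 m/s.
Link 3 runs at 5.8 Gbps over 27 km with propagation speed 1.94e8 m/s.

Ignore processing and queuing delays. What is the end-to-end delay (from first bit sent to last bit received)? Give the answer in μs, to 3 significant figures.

Transmission delays (L/R per hop): 129.555, 152.381, 5.51724 μs; sum = 287.453 μs.
Propagation delays (d/s per hop): 0.0716667, 0.245667, 139.175 μs; sum = 139.493 μs.
End-to-end = 427 μs.

427 μs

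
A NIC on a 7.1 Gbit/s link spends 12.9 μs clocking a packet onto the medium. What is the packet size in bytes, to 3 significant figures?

11400 bytes

L = R × t_tx = 7100000000 b/s × 1.29e-05 s = 91590 bits.
In bytes: 91590 / 8 = 11400 bytes.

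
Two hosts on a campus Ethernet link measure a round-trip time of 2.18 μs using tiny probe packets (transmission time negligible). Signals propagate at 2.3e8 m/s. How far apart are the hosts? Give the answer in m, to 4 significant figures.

One-way propagation = RTT/2 = 1.09 μs.
d = s × t = 2.3e+08 × 1.09e-06 = 250.7 m.

250.7 m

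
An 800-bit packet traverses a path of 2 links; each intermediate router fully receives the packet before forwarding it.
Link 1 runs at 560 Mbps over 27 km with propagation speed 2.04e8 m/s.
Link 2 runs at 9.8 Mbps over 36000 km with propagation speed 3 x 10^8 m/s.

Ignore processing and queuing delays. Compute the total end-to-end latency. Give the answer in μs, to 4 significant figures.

Transmission delays (L/R per hop): 1.42857, 81.6327 μs; sum = 83.0612 μs.
Propagation delays (d/s per hop): 132.353, 120000 μs; sum = 120132 μs.
End-to-end = 120200 μs.

120200 μs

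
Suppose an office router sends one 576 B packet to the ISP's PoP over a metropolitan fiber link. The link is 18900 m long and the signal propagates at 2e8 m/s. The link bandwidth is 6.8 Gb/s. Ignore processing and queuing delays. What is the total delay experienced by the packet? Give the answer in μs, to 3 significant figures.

95.2 μs

L = 576 × 8 = 4608 bits.
Transmission delay = L/R = 4608 / 6800000000 = 0.677647 μs.
Propagation delay = d/s = 18900 m / 200000000 m/s = 94.5 μs.
Total = 95.2 μs.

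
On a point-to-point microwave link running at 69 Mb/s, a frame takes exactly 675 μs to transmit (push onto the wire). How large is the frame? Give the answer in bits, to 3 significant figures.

L = R × t_tx = 69000000 b/s × 0.000675 s = 46575 bits.

46600 bits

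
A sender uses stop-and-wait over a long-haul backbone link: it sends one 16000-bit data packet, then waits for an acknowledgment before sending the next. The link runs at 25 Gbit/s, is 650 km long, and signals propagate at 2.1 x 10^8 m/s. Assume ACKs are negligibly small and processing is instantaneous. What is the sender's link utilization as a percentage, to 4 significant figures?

t_tx = L/R = 16000/25000000000 = 6.4e-07 s.
t_prop = 650000/210000000 = 0.00309524 s; RTT = 0.00619048 s.
Cycle = t_tx + RTT = 0.00619112 s.
Utilization = t_tx / cycle = 6.4e-07/0.00619112 = 0.01034 %.

0.01034 %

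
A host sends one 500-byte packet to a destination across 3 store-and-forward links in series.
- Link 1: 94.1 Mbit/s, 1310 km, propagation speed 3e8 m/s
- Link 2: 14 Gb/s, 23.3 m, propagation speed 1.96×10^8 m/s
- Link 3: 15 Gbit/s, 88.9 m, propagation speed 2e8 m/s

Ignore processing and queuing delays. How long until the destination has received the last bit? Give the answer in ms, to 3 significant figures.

4.41 ms

L = 500 × 8 = 4000 bits.
Transmission delays (L/R per hop): 0.042508, 0.000285714, 0.000266667 ms; sum = 0.0430604 ms.
Propagation delays (d/s per hop): 4.36667, 0.000118878, 0.0004445 ms; sum = 4.36723 ms.
End-to-end = 4.41 ms.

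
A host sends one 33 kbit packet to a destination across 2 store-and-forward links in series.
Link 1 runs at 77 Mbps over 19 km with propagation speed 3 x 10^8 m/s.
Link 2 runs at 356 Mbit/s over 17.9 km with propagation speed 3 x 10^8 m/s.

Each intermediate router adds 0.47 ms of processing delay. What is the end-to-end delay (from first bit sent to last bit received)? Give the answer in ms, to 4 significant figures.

1.114 ms

L = 33000 bits.
Transmission delays (L/R per hop): 0.428571, 0.0926966 ms; sum = 0.521268 ms.
Propagation delays (d/s per hop): 0.0633333, 0.0596667 ms; sum = 0.123 ms.
Processing at 1 router(s): 1 × 0.47 ms = 0.47 ms.
End-to-end = 1.114 ms.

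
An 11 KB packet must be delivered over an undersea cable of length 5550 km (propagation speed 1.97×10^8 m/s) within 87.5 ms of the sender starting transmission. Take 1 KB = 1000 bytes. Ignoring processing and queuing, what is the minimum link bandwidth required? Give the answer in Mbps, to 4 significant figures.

L = 88000 bits.
Propagation delay = 5550000 / 197000000 = 28.1726 ms.
Transmission budget = 87.5 − 28.1726 = 59.3274 ms.
R ≥ L / t_tx = 88000 bits / 0.0593274 s = 1.483 Mbps.

1.483 Mbps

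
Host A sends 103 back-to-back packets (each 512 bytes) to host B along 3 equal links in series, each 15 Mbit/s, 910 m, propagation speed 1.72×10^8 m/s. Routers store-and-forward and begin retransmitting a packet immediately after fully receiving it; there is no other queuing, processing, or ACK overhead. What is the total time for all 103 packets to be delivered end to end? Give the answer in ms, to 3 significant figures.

Per-hop transmission t_tx = L/R = 4096/15000000 = 0.273067 ms.
Per-hop propagation t_prop = 910/172000000 = 0.0052907 ms.
Pipeline fill: first packet needs 3·t_tx to clear all hops; remaining 102 packets each add one t_tx.
Total = (3+103-1)·t_tx + 3·t_prop = 105·0.273067 + 3·0.0052907 = 28.7 ms.

28.7 ms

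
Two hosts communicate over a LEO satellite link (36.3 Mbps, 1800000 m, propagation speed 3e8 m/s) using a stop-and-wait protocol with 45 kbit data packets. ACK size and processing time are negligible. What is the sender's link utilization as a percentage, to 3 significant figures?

9.36 %

t_tx = L/R = 45000/36300000 = 0.00123967 s.
t_prop = 1800000/300000000 = 0.006 s; RTT = 0.012 s.
Cycle = t_tx + RTT = 0.0132397 s.
Utilization = t_tx / cycle = 0.00123967/0.0132397 = 9.36 %.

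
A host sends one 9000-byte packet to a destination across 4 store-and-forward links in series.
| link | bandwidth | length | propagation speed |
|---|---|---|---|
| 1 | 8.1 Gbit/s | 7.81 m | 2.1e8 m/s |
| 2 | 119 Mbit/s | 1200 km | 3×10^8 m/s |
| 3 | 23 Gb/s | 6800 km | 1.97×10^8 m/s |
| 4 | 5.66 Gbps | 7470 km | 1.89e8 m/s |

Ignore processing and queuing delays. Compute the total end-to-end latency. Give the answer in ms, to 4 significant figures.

L = 9000 × 8 = 72000 bits.
Transmission delays (L/R per hop): 0.00888889, 0.605042, 0.00313043, 0.0127208 ms; sum = 0.629782 ms.
Propagation delays (d/s per hop): 3.71905e-05, 4, 34.5178, 39.5238 ms; sum = 78.0416 ms.
End-to-end = 78.67 ms.

78.67 ms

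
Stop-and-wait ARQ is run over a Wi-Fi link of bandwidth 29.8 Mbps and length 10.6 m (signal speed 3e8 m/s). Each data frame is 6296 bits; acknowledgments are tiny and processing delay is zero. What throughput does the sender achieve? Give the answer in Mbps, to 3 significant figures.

29.8 Mbps

t_tx = L/R = 6296/29800000 = 0.000211275 s.
t_prop = 10.6/300000000 = 3.53333e-08 s; RTT = 7.06667e-08 s.
Cycle = t_tx + RTT = 0.000211346 s.
Throughput = L / cycle = 6296 / 0.000211346 = 29.8 Mbps.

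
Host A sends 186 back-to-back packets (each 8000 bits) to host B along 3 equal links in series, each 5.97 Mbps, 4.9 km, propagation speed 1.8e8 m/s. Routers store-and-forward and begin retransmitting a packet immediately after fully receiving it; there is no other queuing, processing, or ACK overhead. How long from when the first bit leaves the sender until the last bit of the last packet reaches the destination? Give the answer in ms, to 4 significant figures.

252.0 ms

Per-hop transmission t_tx = L/R = 8000/5970000 = 1.34003 ms.
Per-hop propagation t_prop = 4900/180000000 = 0.0272222 ms.
Pipeline fill: first packet needs 3·t_tx to clear all hops; remaining 185 packets each add one t_tx.
Total = (3+186-1)·t_tx + 3·t_prop = 188·1.34003 + 3·0.0272222 = 252.0 ms.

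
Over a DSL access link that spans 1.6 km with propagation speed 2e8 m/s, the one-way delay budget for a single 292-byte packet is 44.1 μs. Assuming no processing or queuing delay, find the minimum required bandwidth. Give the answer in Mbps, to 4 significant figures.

64.71 Mbps

L = 2336 bits.
Propagation delay = 1600 / 200000000 = 8 μs.
Transmission budget = 44.1 − 8 = 36.1 μs.
R ≥ L / t_tx = 2336 bits / 3.61e-05 s = 64.71 Mbps.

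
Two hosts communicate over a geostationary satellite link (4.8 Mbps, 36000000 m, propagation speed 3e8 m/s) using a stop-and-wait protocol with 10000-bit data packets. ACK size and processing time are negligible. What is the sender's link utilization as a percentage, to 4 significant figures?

t_tx = L/R = 10000/4800000 = 0.00208333 s.
t_prop = 36000000/300000000 = 0.12 s; RTT = 0.24 s.
Cycle = t_tx + RTT = 0.242083 s.
Utilization = t_tx / cycle = 0.00208333/0.242083 = 0.8606 %.

0.8606 %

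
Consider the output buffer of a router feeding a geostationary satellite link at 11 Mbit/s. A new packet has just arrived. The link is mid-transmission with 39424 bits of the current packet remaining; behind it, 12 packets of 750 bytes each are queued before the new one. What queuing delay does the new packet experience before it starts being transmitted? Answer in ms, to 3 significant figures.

10.1 ms

Each queued packet: L/R = 6000/11000000 = 0.545455 ms.
12 queued → 6.54545 ms.
Plus remaining 39424 bits of current packet: 3.584 ms.
Queuing delay = 10.1 ms.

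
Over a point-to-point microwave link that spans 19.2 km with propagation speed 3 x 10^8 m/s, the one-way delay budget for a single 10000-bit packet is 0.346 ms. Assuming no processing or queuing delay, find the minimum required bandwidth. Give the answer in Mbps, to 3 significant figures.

Propagation delay = 19200 / 300000000 = 0.064 ms.
Transmission budget = 0.346 − 0.064 = 0.282 ms.
R ≥ L / t_tx = 10000 bits / 0.000282 s = 35.5 Mbps.

35.5 Mbps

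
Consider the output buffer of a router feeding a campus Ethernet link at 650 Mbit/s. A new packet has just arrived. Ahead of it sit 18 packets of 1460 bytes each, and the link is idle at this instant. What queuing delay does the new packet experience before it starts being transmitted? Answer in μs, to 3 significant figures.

323 μs

Each queued packet: L/R = 11680/650000000 = 17.9692 μs.
18 queued → 323.446 μs.
Queuing delay = 323 μs.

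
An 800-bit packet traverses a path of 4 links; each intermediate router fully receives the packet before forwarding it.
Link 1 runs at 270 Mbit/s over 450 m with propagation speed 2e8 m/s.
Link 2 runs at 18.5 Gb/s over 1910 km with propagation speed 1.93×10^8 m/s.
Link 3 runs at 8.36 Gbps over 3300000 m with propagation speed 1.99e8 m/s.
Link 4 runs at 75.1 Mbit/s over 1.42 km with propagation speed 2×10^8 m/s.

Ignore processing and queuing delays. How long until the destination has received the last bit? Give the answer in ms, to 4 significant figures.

Transmission delays (L/R per hop): 0.00296296, 4.32432e-05, 9.56938e-05, 0.0106525 ms; sum = 0.0137544 ms.
Propagation delays (d/s per hop): 0.00225, 9.89637, 16.5829, 0.0071 ms; sum = 26.4886 ms.
End-to-end = 26.50 ms.

26.50 ms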